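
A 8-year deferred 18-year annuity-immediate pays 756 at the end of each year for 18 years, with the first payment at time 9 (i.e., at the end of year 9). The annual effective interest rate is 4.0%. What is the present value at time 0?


PV at time 8 of the 18-year annuity-immediate:
a_n = 756 * (1-(1+0.04)^(-18))/0.04 = 9570.4285
Discount back 8 years to time 0:
PV = 9570.4285 * (1+0.04)^(-8)
= 9570.4285 * 0.73069
= 6993.0184


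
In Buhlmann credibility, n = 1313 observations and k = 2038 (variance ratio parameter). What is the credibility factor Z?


Z = n / (n + k)
= 1313 / (1313 + 2038)
= 1313 / 3351
= 0.3918


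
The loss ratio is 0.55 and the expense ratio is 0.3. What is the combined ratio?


Combined ratio = loss ratio + expense ratio
= 0.55 + 0.3
= 0.85


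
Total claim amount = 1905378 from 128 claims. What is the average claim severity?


severity = total / number
= 1905378 / 128
= 14885.7656


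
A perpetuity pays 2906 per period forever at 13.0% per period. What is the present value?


PV = PMT / i
= 2906 / 0.13
= 22353.8462


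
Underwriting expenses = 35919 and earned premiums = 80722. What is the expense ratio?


Expense ratio = expenses / premiums
= 35919 / 80722
= 0.445


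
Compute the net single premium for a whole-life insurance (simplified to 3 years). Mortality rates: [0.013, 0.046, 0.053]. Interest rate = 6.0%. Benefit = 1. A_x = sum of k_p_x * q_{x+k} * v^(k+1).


v = 0.943396
Year 0: k_p_x=1.0, q=0.013, term=0.012264
Year 1: k_p_x=0.987, q=0.046, term=0.040408
Year 2: k_p_x=0.941598, q=0.053, term=0.041901
A_x = 0.0946


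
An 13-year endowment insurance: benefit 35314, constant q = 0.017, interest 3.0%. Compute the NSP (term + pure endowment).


Term component = 5813.1402
Pure endowment = 13_p_x * v^13 * benefit = 0.800195 * 0.680951 * 35314 = 19242.3772
NSP = 25055.5174


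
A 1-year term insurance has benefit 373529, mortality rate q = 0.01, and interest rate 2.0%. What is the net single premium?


NSP = benefit * q * v
v = 1/(1+i) = 0.980392
NSP = 373529 * 0.01 * 0.980392
= 3662.049


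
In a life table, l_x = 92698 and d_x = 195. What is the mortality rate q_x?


q_x = d_x / l_x
= 195 / 92698
= 0.0021


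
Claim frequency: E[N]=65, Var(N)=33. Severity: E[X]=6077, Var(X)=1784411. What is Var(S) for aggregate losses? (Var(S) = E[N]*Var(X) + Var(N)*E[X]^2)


Var(S) = E[N]*Var(X) + Var(N)*E[X]^2
= 65*1784411 + 33*6077^2
= 115986715 + 1218687657
= 1.3347e+09


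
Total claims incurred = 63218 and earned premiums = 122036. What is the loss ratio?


Loss ratio = claims / premiums
= 63218 / 122036
= 0.518


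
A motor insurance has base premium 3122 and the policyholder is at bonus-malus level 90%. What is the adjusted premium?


adjusted = base * BM_level / 100
= 3122 * 90 / 100
= 3122 * 0.9
= 2809.8


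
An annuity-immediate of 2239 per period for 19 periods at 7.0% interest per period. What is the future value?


FV = PMT * ((1+i)^n - 1) / i
= 2239 * ((1.07)^19 - 1) / 0.07
= 2239 * (3.616528 - 1) / 0.07
= 83691.5022


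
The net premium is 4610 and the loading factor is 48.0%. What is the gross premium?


Gross = net * (1 + loading)
= 4610 * (1 + 0.48)
= 4610 * 1.48
= 6822.8


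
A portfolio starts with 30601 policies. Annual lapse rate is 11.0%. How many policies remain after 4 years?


remaining = initial * (1 - lapse)^years
= 30601 * (1 - 0.11)^4
= 30601 * 0.627422
= 19199.7532


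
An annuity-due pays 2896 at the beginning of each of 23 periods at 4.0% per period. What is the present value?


PV_due = PMT * (1-(1+i)^(-n))/i * (1+i)
PV_immediate = 43025.4135
PV_due = 43025.4135 * 1.04
= 44746.43


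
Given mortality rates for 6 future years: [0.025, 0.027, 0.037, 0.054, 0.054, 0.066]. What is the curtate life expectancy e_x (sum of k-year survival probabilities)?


e_x = sum_{k=1}^{n} k_p_x
k_p_x values:
  1_p_x = 0.975
  2_p_x = 0.948675
  3_p_x = 0.913574
  4_p_x = 0.864241
  5_p_x = 0.817572
  6_p_x = 0.763612
e_x = 5.2827


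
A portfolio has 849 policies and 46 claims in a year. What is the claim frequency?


frequency = claims / policies
= 46 / 849
= 0.0542


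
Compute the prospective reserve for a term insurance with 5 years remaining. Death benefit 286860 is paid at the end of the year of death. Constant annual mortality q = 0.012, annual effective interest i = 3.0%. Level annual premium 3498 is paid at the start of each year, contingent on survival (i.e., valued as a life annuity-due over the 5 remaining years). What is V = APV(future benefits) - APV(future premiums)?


v = 1/(1+i) = 0.970874
APV(future benefits) per unit = sum_{k=0}^{4} k_p_x * q * v^(k+1) = 0.053692
APV(future benefits) = 286860 * 0.053692 = 15401.9562
Life annuity-due factor ä_{x:5} = sum_{k=0}^{4} k_p_x * v^k = 4.608524
APV(future premiums) = 3498 * 4.608524 = 16120.6175
V = 15401.9562 - 16120.6175
= -718.6613


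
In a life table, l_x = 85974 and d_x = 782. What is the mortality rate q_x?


q_x = d_x / l_x
= 782 / 85974
= 0.0091


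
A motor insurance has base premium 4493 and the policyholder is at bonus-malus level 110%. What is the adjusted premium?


adjusted = base * BM_level / 100
= 4493 * 110 / 100
= 4493 * 1.1
= 4942.3


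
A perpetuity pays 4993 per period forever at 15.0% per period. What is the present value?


PV = PMT / i
= 4993 / 0.15
= 33286.6667


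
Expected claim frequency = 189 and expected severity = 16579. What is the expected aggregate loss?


E[S] = E[N] * E[X]
= 189 * 16579
= 3.1334e+06


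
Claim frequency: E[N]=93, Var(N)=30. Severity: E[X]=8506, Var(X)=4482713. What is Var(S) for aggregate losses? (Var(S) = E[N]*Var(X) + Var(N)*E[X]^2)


Var(S) = E[N]*Var(X) + Var(N)*E[X]^2
= 93*4482713 + 30*8506^2
= 416892309 + 2170561080
= 2.5875e+09


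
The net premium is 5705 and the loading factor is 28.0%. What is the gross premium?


Gross = net * (1 + loading)
= 5705 * (1 + 0.28)
= 5705 * 1.28
= 7302.4


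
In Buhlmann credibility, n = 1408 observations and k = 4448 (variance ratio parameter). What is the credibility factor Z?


Z = n / (n + k)
= 1408 / (1408 + 4448)
= 1408 / 5856
= 0.2404


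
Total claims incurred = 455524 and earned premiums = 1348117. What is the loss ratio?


Loss ratio = claims / premiums
= 455524 / 1348117
= 0.3379


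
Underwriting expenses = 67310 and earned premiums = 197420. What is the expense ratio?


Expense ratio = expenses / premiums
= 67310 / 197420
= 0.3409


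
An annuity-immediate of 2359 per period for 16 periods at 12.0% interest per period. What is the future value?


FV = PMT * ((1+i)^n - 1) / i
= 2359 * ((1.12)^16 - 1) / 0.12
= 2359 * (6.130394 - 1) / 0.12
= 100854.9885


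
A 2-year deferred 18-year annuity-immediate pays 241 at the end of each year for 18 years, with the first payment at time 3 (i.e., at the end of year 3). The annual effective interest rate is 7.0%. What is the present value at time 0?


PV at time 2 of the 18-year annuity-immediate:
a_n = 241 * (1-(1+0.07)^(-18))/0.07 = 2424.2399
Discount back 2 years to time 0:
PV = 2424.2399 * (1+0.07)^(-2)
= 2424.2399 * 0.873439
= 2117.4251


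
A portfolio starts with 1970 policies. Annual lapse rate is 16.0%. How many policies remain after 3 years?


remaining = initial * (1 - lapse)^years
= 1970 * (1 - 0.16)^3
= 1970 * 0.592704
= 1167.6269


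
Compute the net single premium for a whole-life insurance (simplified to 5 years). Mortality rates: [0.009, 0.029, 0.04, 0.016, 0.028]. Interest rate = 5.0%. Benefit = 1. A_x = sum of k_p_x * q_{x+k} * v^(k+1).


v = 0.952381
Year 0: k_p_x=1.0, q=0.009, term=0.008571
Year 1: k_p_x=0.991, q=0.029, term=0.026067
Year 2: k_p_x=0.962261, q=0.04, term=0.033249
Year 3: k_p_x=0.923771, q=0.016, term=0.01216
Year 4: k_p_x=0.90899, q=0.028, term=0.019942
A_x = 0.1


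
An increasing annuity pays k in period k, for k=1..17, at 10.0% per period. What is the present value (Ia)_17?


(Ia)_n = sum_{k=1}^{n} k * v^k, v = 1/(1+i)
v = 0.909091
Sum computed term by term:
(Ia)_17 = 54.6035


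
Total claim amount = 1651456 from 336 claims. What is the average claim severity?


severity = total / number
= 1651456 / 336
= 4915.0476


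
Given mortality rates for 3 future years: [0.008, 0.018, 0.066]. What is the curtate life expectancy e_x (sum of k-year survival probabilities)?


e_x = sum_{k=1}^{n} k_p_x
k_p_x values:
  1_p_x = 0.992
  2_p_x = 0.974144
  3_p_x = 0.90985
e_x = 2.876


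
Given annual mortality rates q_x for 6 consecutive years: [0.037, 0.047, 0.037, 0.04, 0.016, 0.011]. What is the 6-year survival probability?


p_k = 1 - q_k for each year
Survival = product of (1 - q_k)
= 0.963 * 0.953 * 0.963 * 0.96 * 0.984 * 0.989
= 0.8257


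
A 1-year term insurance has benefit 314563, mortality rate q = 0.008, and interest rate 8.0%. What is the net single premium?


NSP = benefit * q * v
v = 1/(1+i) = 0.925926
NSP = 314563 * 0.008 * 0.925926
= 2330.0963


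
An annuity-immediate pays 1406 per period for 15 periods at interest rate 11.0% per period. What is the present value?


PV = PMT * (1 - (1+i)^(-n)) / i
= 1406 * (1 - (1+0.11)^(-15)) / 0.11
= 1406 * (1 - 0.209004) / 0.11
= 1406 * 7.19087
= 10110.3626


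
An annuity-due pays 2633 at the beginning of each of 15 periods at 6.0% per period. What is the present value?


PV_due = PMT * (1-(1+i)^(-n))/i * (1+i)
PV_immediate = 25572.3516
PV_due = 25572.3516 * 1.06
= 27106.6927


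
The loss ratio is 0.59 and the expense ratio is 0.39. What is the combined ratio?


Combined ratio = loss ratio + expense ratio
= 0.59 + 0.39
= 0.98


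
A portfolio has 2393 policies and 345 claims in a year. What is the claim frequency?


frequency = claims / policies
= 345 / 2393
= 0.1442


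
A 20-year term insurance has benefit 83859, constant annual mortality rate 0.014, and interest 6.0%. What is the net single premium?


NSP = benefit * sum_{k=0}^{n-1} k_p_x * q * v^(k+1)
With constant q=0.014, v=0.943396
Sum = 0.144694
NSP = 83859 * 0.144694
= 12133.8576


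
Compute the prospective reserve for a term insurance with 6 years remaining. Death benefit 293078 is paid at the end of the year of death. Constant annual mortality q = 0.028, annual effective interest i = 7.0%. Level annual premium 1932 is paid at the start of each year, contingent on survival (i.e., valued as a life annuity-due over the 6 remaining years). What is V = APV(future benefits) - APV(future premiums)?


v = 1/(1+i) = 0.934579
APV(future benefits) per unit = sum_{k=0}^{5} k_p_x * q * v^(k+1) = 0.125158
APV(future benefits) = 293078 * 0.125158 = 36681.1033
Life annuity-due factor ä_{x:6} = sum_{k=0}^{5} k_p_x * v^k = 4.78283
APV(future premiums) = 1932 * 4.78283 = 9240.427
V = 36681.1033 - 9240.427
= 27440.6763


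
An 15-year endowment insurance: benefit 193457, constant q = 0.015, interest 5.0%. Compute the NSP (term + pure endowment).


Term component = 27525.3988
Pure endowment = 15_p_x * v^15 * benefit = 0.797156 * 0.481017 * 193457 = 74180.2718
NSP = 101705.6706


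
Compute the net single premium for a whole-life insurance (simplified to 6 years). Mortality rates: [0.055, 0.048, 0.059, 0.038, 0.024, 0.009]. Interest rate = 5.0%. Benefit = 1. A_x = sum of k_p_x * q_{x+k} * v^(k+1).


v = 0.952381
Year 0: k_p_x=1.0, q=0.055, term=0.052381
Year 1: k_p_x=0.945, q=0.048, term=0.041143
Year 2: k_p_x=0.89964, q=0.059, term=0.045851
Year 3: k_p_x=0.846561, q=0.038, term=0.026466
Year 4: k_p_x=0.814392, q=0.024, term=0.015314
Year 5: k_p_x=0.794847, q=0.009, term=0.005338
A_x = 0.1865


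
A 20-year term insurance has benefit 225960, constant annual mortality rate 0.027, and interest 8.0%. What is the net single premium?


NSP = benefit * sum_{k=0}^{n-1} k_p_x * q * v^(k+1)
With constant q=0.027, v=0.925926
Sum = 0.221021
NSP = 225960 * 0.221021
= 49941.8556


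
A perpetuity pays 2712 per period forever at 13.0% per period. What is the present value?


PV = PMT / i
= 2712 / 0.13
= 20861.5385


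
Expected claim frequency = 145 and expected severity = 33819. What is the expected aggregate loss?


E[S] = E[N] * E[X]
= 145 * 33819
= 4.9038e+06


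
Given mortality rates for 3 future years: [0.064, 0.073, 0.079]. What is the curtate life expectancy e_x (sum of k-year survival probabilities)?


e_x = sum_{k=1}^{n} k_p_x
k_p_x values:
  1_p_x = 0.936
  2_p_x = 0.867672
  3_p_x = 0.799126
e_x = 2.6028


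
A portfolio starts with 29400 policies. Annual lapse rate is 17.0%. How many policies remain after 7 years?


remaining = initial * (1 - lapse)^years
= 29400 * (1 - 0.17)^7
= 29400 * 0.271361
= 7977.999


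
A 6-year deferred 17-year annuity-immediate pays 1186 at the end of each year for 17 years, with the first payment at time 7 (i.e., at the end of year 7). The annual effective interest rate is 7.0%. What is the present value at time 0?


PV at time 6 of the 17-year annuity-immediate:
a_n = 1186 * (1-(1+0.07)^(-17))/0.07 = 11579.1825
Discount back 6 years to time 0:
PV = 11579.1825 * (1+0.07)^(-6)
= 11579.1825 * 0.666342
= 7715.6982


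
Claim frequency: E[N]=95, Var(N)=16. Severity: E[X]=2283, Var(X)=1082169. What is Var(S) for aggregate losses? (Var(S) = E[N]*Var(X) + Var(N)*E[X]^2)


Var(S) = E[N]*Var(X) + Var(N)*E[X]^2
= 95*1082169 + 16*2283^2
= 102806055 + 83393424
= 1.8620e+08


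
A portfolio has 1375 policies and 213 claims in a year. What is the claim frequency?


frequency = claims / policies
= 213 / 1375
= 0.1549


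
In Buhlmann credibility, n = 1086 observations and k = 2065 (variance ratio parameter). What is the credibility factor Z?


Z = n / (n + k)
= 1086 / (1086 + 2065)
= 1086 / 3151
= 0.3447


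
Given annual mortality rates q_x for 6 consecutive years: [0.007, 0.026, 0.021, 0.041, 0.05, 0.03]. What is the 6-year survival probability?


p_k = 1 - q_k for each year
Survival = product of (1 - q_k)
= 0.993 * 0.974 * 0.979 * 0.959 * 0.95 * 0.97
= 0.8368


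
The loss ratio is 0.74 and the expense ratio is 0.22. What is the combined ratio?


Combined ratio = loss ratio + expense ratio
= 0.74 + 0.22
= 0.96


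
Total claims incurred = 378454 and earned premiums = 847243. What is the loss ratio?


Loss ratio = claims / premiums
= 378454 / 847243
= 0.4467


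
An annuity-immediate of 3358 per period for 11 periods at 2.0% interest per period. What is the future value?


FV = PMT * ((1+i)^n - 1) / i
= 3358 * ((1.02)^11 - 1) / 0.02
= 3358 * (1.243374 - 1) / 0.02
= 40862.5464


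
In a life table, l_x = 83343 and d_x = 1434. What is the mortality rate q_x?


q_x = d_x / l_x
= 1434 / 83343
= 0.0172


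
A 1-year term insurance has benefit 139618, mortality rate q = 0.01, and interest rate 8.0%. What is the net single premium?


NSP = benefit * q * v
v = 1/(1+i) = 0.925926
NSP = 139618 * 0.01 * 0.925926
= 1292.7593


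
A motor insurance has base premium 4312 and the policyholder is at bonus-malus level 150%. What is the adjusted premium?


adjusted = base * BM_level / 100
= 4312 * 150 / 100
= 4312 * 1.5
= 6468.0


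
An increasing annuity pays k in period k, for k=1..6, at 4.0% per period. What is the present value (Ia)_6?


(Ia)_n = sum_{k=1}^{n} k * v^k, v = 1/(1+i)
v = 0.961538
Sum computed term by term:
(Ia)_6 = 17.7484


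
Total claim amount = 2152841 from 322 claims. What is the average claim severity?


severity = total / number
= 2152841 / 322
= 6685.8416


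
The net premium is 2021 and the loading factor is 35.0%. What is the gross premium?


Gross = net * (1 + loading)
= 2021 * (1 + 0.35)
= 2021 * 1.35
= 2728.35


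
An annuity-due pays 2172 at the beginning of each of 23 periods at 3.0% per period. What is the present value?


PV_due = PMT * (1-(1+i)^(-n))/i * (1+i)
PV_immediate = 35715.5174
PV_due = 35715.5174 * 1.03
= 36786.9829


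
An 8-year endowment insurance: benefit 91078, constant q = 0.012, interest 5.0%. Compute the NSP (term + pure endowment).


Term component = 6795.1132
Pure endowment = 8_p_x * v^8 * benefit = 0.907937 * 0.676839 * 91078 = 55969.9153
NSP = 62765.0284


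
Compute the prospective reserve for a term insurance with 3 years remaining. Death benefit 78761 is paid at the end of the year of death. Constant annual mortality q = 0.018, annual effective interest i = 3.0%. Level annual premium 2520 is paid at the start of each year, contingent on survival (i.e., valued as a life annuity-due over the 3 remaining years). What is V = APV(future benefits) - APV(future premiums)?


v = 1/(1+i) = 0.970874
APV(future benefits) per unit = sum_{k=0}^{2} k_p_x * q * v^(k+1) = 0.050022
APV(future benefits) = 78761 * 0.050022 = 3939.7771
Life annuity-due factor ä_{x:3} = sum_{k=0}^{2} k_p_x * v^k = 2.862366
APV(future premiums) = 2520 * 2.862366 = 7213.1621
V = 3939.7771 - 7213.1621
= -3273.385


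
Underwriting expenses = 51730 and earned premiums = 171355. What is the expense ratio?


Expense ratio = expenses / premiums
= 51730 / 171355
= 0.3019


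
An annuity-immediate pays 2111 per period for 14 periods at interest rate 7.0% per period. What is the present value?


PV = PMT * (1 - (1+i)^(-n)) / i
= 2111 * (1 - (1+0.07)^(-14)) / 0.07
= 2111 * (1 - 0.387817) / 0.07
= 2111 * 8.745468
= 18461.6829


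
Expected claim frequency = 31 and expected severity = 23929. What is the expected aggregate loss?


E[S] = E[N] * E[X]
= 31 * 23929
= 741799


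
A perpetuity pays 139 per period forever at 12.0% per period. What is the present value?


PV = PMT / i
= 139 / 0.12
= 1158.3333


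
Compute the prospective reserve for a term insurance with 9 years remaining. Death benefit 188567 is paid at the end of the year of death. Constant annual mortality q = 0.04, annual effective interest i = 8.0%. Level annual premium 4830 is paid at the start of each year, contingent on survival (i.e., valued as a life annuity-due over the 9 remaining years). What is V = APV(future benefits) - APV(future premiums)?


v = 1/(1+i) = 0.925926
APV(future benefits) per unit = sum_{k=0}^{8} k_p_x * q * v^(k+1) = 0.217854
APV(future benefits) = 188567 * 0.217854 = 41079.9862
Life annuity-due factor ä_{x:9} = sum_{k=0}^{8} k_p_x * v^k = 5.882045
APV(future premiums) = 4830 * 5.882045 = 28410.2786
V = 41079.9862 - 28410.2786
= 12669.7076


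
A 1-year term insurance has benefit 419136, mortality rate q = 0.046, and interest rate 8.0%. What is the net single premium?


NSP = benefit * q * v
v = 1/(1+i) = 0.925926
NSP = 419136 * 0.046 * 0.925926
= 17852.0889


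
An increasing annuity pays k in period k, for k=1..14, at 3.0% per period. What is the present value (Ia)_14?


(Ia)_n = sum_{k=1}^{n} k * v^k, v = 1/(1+i)
v = 0.970874
Sum computed term by term:
(Ia)_14 = 79.3102


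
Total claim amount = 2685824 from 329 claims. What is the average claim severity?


severity = total / number
= 2685824 / 329
= 8163.5988


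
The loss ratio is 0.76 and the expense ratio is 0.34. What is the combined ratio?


Combined ratio = loss ratio + expense ratio
= 0.76 + 0.34
= 1.1


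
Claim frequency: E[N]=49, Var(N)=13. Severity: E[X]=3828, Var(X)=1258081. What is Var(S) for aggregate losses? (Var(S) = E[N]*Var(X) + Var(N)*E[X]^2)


Var(S) = E[N]*Var(X) + Var(N)*E[X]^2
= 49*1258081 + 13*3828^2
= 61645969 + 190496592
= 2.5214e+08


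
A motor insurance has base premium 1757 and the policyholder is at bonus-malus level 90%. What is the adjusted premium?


adjusted = base * BM_level / 100
= 1757 * 90 / 100
= 1757 * 0.9
= 1581.3


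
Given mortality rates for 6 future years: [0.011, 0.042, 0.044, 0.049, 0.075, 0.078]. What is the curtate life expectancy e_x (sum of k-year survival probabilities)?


e_x = sum_{k=1}^{n} k_p_x
k_p_x values:
  1_p_x = 0.989
  2_p_x = 0.947462
  3_p_x = 0.905774
  4_p_x = 0.861391
  5_p_x = 0.796786
  6_p_x = 0.734637
e_x = 5.2351


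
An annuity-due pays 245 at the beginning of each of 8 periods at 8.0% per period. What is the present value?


PV_due = PMT * (1-(1+i)^(-n))/i * (1+i)
PV_immediate = 1407.9265
PV_due = 1407.9265 * 1.08
= 1520.5607


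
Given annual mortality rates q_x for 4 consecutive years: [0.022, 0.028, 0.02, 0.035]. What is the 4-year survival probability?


p_k = 1 - q_k for each year
Survival = product of (1 - q_k)
= 0.978 * 0.972 * 0.98 * 0.965
= 0.899


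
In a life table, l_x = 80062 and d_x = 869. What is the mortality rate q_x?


q_x = d_x / l_x
= 869 / 80062
= 0.0109


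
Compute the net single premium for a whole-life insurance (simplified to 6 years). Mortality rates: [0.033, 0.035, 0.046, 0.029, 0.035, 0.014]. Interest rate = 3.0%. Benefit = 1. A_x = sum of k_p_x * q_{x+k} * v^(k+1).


v = 0.970874
Year 0: k_p_x=1.0, q=0.033, term=0.032039
Year 1: k_p_x=0.967, q=0.035, term=0.031902
Year 2: k_p_x=0.933155, q=0.046, term=0.039283
Year 3: k_p_x=0.89023, q=0.029, term=0.022938
Year 4: k_p_x=0.864413, q=0.035, term=0.026098
Year 5: k_p_x=0.834159, q=0.014, term=0.00978
A_x = 0.162


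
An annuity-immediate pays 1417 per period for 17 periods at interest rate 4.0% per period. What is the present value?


PV = PMT * (1 - (1+i)^(-n)) / i
= 1417 * (1 - (1+0.04)^(-17)) / 0.04
= 1417 * (1 - 0.513373) / 0.04
= 1417 * 12.165669
= 17238.7528


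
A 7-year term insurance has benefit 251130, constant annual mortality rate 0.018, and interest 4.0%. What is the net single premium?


NSP = benefit * sum_{k=0}^{n-1} k_p_x * q * v^(k+1)
With constant q=0.018, v=0.961538
Sum = 0.102666
NSP = 251130 * 0.102666
= 25782.5933


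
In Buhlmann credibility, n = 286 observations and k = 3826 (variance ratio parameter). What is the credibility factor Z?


Z = n / (n + k)
= 286 / (286 + 3826)
= 286 / 4112
= 0.0696


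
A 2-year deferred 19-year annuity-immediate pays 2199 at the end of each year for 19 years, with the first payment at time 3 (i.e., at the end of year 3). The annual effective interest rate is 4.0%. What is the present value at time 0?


PV at time 2 of the 19-year annuity-immediate:
a_n = 2199 * (1-(1+0.04)^(-19))/0.04 = 28881.5327
Discount back 2 years to time 0:
PV = 28881.5327 * (1+0.04)^(-2)
= 28881.5327 * 0.924556
= 26702.6005


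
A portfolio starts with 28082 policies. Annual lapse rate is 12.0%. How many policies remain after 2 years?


remaining = initial * (1 - lapse)^years
= 28082 * (1 - 0.12)^2
= 28082 * 0.7744
= 21746.7008


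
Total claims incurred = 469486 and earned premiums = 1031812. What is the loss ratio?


Loss ratio = claims / premiums
= 469486 / 1031812
= 0.455


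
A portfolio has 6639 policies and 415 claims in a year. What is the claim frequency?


frequency = claims / policies
= 415 / 6639
= 0.0625


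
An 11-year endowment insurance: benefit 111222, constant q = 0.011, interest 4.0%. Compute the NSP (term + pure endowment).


Term component = 10191.391
Pure endowment = 11_p_x * v^11 * benefit = 0.88544 * 0.649581 * 111222 = 63971.0053
NSP = 74162.3963


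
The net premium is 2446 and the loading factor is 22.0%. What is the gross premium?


Gross = net * (1 + loading)
= 2446 * (1 + 0.22)
= 2446 * 1.22
= 2984.12


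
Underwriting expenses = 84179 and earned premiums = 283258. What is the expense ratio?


Expense ratio = expenses / premiums
= 84179 / 283258
= 0.2972


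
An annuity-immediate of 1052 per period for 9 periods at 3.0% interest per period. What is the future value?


FV = PMT * ((1+i)^n - 1) / i
= 1052 * ((1.03)^9 - 1) / 0.03
= 1052 * (1.304773 - 1) / 0.03
= 10687.3796


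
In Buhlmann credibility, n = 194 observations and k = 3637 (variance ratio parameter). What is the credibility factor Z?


Z = n / (n + k)
= 194 / (194 + 3637)
= 194 / 3831
= 0.0506


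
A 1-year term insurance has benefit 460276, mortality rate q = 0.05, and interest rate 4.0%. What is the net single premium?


NSP = benefit * q * v
v = 1/(1+i) = 0.961538
NSP = 460276 * 0.05 * 0.961538
= 22128.6538


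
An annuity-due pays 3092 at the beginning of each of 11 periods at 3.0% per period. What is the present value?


PV_due = PMT * (1-(1+i)^(-n))/i * (1+i)
PV_immediate = 28609.1138
PV_due = 28609.1138 * 1.03
= 29467.3872


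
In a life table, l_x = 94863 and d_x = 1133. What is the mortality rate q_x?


q_x = d_x / l_x
= 1133 / 94863
= 0.0119


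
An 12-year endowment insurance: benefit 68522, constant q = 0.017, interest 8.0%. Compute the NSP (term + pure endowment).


Term component = 8126.9313
Pure endowment = 12_p_x * v^12 * benefit = 0.814033 * 0.397114 * 68522 = 22150.6859
NSP = 30277.6172


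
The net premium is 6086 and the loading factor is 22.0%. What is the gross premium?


Gross = net * (1 + loading)
= 6086 * (1 + 0.22)
= 6086 * 1.22
= 7424.92


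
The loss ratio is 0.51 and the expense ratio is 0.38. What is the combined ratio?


Combined ratio = loss ratio + expense ratio
= 0.51 + 0.38
= 0.89


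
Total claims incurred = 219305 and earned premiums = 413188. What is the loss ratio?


Loss ratio = claims / premiums
= 219305 / 413188
= 0.5308


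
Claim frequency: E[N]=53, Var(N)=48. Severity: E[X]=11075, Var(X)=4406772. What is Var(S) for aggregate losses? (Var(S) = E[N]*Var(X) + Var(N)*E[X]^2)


Var(S) = E[N]*Var(X) + Var(N)*E[X]^2
= 53*4406772 + 48*11075^2
= 233558916 + 5887470000
= 6.1210e+09


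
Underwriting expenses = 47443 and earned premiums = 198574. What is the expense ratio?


Expense ratio = expenses / premiums
= 47443 / 198574
= 0.2389


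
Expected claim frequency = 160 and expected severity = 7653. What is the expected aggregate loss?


E[S] = E[N] * E[X]
= 160 * 7653
= 1.2245e+06


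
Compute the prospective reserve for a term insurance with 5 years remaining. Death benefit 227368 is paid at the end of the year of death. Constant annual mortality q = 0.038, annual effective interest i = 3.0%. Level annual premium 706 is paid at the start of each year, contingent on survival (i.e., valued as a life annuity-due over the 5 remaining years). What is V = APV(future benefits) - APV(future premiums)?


v = 1/(1+i) = 0.970874
APV(future benefits) per unit = sum_{k=0}^{4} k_p_x * q * v^(k+1) = 0.161665
APV(future benefits) = 227368 * 0.161665 = 36757.4422
Life annuity-due factor ä_{x:5} = sum_{k=0}^{4} k_p_x * v^k = 4.381972
APV(future premiums) = 706 * 4.381972 = 3093.672
V = 36757.4422 - 3093.672
= 33663.7702


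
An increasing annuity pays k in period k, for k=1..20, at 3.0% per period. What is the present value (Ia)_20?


(Ia)_n = sum_{k=1}^{n} k * v^k, v = 1/(1+i)
v = 0.970874
Sum computed term by term:
(Ia)_20 = 141.6761


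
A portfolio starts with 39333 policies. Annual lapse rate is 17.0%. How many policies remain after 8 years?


remaining = initial * (1 - lapse)^years
= 39333 * (1 - 0.17)^8
= 39333 * 0.225229
= 8858.941


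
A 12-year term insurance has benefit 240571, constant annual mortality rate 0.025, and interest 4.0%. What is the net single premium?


NSP = benefit * sum_{k=0}^{n-1} k_p_x * q * v^(k+1)
With constant q=0.025, v=0.961538
Sum = 0.207326
NSP = 240571 * 0.207326
= 49876.6981


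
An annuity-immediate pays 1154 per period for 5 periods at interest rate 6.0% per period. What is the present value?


PV = PMT * (1 - (1+i)^(-n)) / i
= 1154 * (1 - (1+0.06)^(-5)) / 0.06
= 1154 * (1 - 0.747258) / 0.06
= 1154 * 4.212364
= 4861.0678


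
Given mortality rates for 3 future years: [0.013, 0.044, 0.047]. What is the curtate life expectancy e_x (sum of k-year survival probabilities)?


e_x = sum_{k=1}^{n} k_p_x
k_p_x values:
  1_p_x = 0.987
  2_p_x = 0.943572
  3_p_x = 0.899224
e_x = 2.8298


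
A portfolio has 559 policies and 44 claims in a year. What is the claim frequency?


frequency = claims / policies
= 44 / 559
= 0.0787


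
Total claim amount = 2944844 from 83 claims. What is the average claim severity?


severity = total / number
= 2944844 / 83
= 35480.0482


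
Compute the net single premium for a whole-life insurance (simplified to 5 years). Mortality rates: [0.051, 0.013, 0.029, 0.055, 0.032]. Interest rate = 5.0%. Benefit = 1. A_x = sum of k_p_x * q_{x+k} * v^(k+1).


v = 0.952381
Year 0: k_p_x=1.0, q=0.051, term=0.048571
Year 1: k_p_x=0.949, q=0.013, term=0.01119
Year 2: k_p_x=0.936663, q=0.029, term=0.023465
Year 3: k_p_x=0.9095, q=0.055, term=0.041154
Year 4: k_p_x=0.859477, q=0.032, term=0.02155
A_x = 0.1459


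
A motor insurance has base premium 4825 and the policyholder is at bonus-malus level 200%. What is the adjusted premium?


adjusted = base * BM_level / 100
= 4825 * 200 / 100
= 4825 * 2.0
= 9650.0


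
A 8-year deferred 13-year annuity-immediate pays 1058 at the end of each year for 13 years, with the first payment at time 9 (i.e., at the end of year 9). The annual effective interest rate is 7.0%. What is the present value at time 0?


PV at time 8 of the 13-year annuity-immediate:
a_n = 1058 * (1-(1+0.07)^(-13))/0.07 = 8842.3945
Discount back 8 years to time 0:
PV = 8842.3945 * (1+0.07)^(-8)
= 8842.3945 * 0.582009
= 5146.3541


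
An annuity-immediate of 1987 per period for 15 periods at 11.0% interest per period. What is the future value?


FV = PMT * ((1+i)^n - 1) / i
= 1987 * ((1.11)^15 - 1) / 0.11
= 1987 * (4.784589 - 1) / 0.11
= 68363.4483


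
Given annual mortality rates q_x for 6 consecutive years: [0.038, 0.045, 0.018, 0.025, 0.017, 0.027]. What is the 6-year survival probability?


p_k = 1 - q_k for each year
Survival = product of (1 - q_k)
= 0.962 * 0.955 * 0.982 * 0.975 * 0.983 * 0.973
= 0.8413


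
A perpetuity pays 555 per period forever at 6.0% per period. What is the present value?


PV = PMT / i
= 555 / 0.06
= 9250.0


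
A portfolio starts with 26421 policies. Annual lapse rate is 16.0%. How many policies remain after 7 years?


remaining = initial * (1 - lapse)^years
= 26421 * (1 - 0.16)^7
= 26421 * 0.29509
= 7796.582


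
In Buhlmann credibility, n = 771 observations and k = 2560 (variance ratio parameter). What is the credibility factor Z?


Z = n / (n + k)
= 771 / (771 + 2560)
= 771 / 3331
= 0.2315


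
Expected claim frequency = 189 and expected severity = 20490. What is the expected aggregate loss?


E[S] = E[N] * E[X]
= 189 * 20490
= 3.8726e+06


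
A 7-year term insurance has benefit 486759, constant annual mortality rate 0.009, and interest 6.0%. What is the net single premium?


NSP = benefit * sum_{k=0}^{n-1} k_p_x * q * v^(k+1)
With constant q=0.009, v=0.943396
Sum = 0.049008
NSP = 486759 * 0.049008
= 23855.0241


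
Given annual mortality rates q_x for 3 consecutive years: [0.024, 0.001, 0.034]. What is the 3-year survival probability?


p_k = 1 - q_k for each year
Survival = product of (1 - q_k)
= 0.976 * 0.999 * 0.966
= 0.9419


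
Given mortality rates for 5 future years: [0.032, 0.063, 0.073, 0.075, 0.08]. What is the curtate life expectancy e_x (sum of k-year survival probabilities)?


e_x = sum_{k=1}^{n} k_p_x
k_p_x values:
  1_p_x = 0.968
  2_p_x = 0.907016
  3_p_x = 0.840804
  4_p_x = 0.777744
  5_p_x = 0.715524
e_x = 4.2091


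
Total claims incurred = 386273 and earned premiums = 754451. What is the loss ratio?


Loss ratio = claims / premiums
= 386273 / 754451
= 0.512


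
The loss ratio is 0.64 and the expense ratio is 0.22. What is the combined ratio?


Combined ratio = loss ratio + expense ratio
= 0.64 + 0.22
= 0.86


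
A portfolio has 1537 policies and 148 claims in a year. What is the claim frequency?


frequency = claims / policies
= 148 / 1537
= 0.0963


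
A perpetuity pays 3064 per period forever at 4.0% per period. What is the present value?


PV = PMT / i
= 3064 / 0.04
= 76600.0


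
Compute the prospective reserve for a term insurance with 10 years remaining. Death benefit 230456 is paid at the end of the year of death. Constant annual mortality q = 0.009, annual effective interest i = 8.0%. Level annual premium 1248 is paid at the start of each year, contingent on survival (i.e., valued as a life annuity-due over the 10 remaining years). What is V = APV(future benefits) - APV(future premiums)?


v = 1/(1+i) = 0.925926
APV(future benefits) per unit = sum_{k=0}^{9} k_p_x * q * v^(k+1) = 0.058333
APV(future benefits) = 230456 * 0.058333 = 13443.118
Life annuity-due factor ä_{x:10} = sum_{k=0}^{9} k_p_x * v^k = 6.999923
APV(future premiums) = 1248 * 6.999923 = 8735.9034
V = 13443.118 - 8735.9034
= 4707.2146


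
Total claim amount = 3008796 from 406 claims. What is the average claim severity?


severity = total / number
= 3008796 / 406
= 7410.8276


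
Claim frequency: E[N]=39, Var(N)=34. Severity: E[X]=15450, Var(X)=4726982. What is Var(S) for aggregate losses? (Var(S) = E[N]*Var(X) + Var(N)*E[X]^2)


Var(S) = E[N]*Var(X) + Var(N)*E[X]^2
= 39*4726982 + 34*15450^2
= 184352298 + 8115885000
= 8.3002e+09


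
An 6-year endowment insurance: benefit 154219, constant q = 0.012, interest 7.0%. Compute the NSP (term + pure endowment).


Term component = 8580.9996
Pure endowment = 6_p_x * v^6 * benefit = 0.930126 * 0.666342 * 154219 = 95582.1696
NSP = 104163.1691


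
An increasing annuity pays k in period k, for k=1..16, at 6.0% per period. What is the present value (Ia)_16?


(Ia)_n = sum_{k=1}^{n} k * v^k, v = 1/(1+i)
v = 0.943396
Sum computed term by term:
(Ia)_16 = 73.5651


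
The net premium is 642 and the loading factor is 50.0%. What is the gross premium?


Gross = net * (1 + loading)
= 642 * (1 + 0.5)
= 642 * 1.5
= 963.0


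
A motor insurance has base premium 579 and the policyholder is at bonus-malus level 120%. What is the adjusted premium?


adjusted = base * BM_level / 100
= 579 * 120 / 100
= 579 * 1.2
= 694.8


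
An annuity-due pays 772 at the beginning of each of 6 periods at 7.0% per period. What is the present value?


PV_due = PMT * (1-(1+i)^(-n))/i * (1+i)
PV_immediate = 3679.7686
PV_due = 3679.7686 * 1.07
= 3937.3524


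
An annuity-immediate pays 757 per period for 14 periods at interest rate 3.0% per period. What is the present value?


PV = PMT * (1 - (1+i)^(-n)) / i
= 757 * (1 - (1+0.03)^(-14)) / 0.03
= 757 * (1 - 0.661118) / 0.03
= 757 * 11.296073
= 8551.1274


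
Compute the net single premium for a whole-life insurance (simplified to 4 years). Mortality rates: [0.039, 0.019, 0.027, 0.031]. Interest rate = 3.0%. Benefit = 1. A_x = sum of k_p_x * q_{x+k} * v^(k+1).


v = 0.970874
Year 0: k_p_x=1.0, q=0.039, term=0.037864
Year 1: k_p_x=0.961, q=0.019, term=0.017211
Year 2: k_p_x=0.942741, q=0.027, term=0.023294
Year 3: k_p_x=0.917287, q=0.031, term=0.025265
A_x = 0.1036


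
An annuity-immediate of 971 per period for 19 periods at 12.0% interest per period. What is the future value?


FV = PMT * ((1+i)^n - 1) / i
= 971 * ((1.12)^19 - 1) / 0.12
= 971 * (8.612762 - 1) / 0.12
= 61599.93


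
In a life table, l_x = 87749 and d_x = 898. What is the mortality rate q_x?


q_x = d_x / l_x
= 898 / 87749
= 0.0102


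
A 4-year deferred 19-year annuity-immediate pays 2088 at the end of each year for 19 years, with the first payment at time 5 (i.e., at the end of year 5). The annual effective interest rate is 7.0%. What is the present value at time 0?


PV at time 4 of the 19-year annuity-immediate:
a_n = 2088 * (1-(1+0.07)^(-19))/0.07 = 21580.7229
Discount back 4 years to time 0:
PV = 21580.7229 * (1+0.07)^(-4)
= 21580.7229 * 0.762895
= 16463.8301


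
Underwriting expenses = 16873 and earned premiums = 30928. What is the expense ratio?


Expense ratio = expenses / premiums
= 16873 / 30928
= 0.5456


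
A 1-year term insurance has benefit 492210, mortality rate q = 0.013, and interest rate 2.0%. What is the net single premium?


NSP = benefit * q * v
v = 1/(1+i) = 0.980392
NSP = 492210 * 0.013 * 0.980392
= 6273.2647


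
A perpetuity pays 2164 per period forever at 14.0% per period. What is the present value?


PV = PMT / i
= 2164 / 0.14
= 15457.1429


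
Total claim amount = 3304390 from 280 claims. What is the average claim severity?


severity = total / number
= 3304390 / 280
= 11801.3929


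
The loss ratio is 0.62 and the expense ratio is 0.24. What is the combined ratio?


Combined ratio = loss ratio + expense ratio
= 0.62 + 0.24
= 0.86


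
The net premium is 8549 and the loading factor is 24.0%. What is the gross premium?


Gross = net * (1 + loading)
= 8549 * (1 + 0.24)
= 8549 * 1.24
= 10600.76


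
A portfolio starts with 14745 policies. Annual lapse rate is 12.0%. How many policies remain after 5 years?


remaining = initial * (1 - lapse)^years
= 14745 * (1 - 0.12)^5
= 14745 * 0.527732
= 7781.4071


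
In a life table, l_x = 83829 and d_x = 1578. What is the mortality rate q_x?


q_x = d_x / l_x
= 1578 / 83829
= 0.0188


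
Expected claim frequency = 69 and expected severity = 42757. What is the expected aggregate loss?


E[S] = E[N] * E[X]
= 69 * 42757
= 2.9502e+06


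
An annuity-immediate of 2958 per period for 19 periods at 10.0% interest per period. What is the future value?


FV = PMT * ((1+i)^n - 1) / i
= 2958 * ((1.1)^19 - 1) / 0.1
= 2958 * (6.115909 - 1) / 0.1
= 151328.5895


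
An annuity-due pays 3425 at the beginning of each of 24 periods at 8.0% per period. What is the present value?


PV_due = PMT * (1-(1+i)^(-n))/i * (1+i)
PV_immediate = 36060.9971
PV_due = 36060.9971 * 1.08
= 38945.8769


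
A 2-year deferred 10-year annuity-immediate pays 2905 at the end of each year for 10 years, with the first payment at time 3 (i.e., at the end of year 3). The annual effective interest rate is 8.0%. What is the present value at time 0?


PV at time 2 of the 10-year annuity-immediate:
a_n = 2905 * (1-(1+0.08)^(-10))/0.08 = 19492.7865
Discount back 2 years to time 0:
PV = 19492.7865 * (1+0.08)^(-2)
= 19492.7865 * 0.857339
= 16711.9226


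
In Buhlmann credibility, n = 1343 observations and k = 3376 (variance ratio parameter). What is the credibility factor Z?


Z = n / (n + k)
= 1343 / (1343 + 3376)
= 1343 / 4719
= 0.2846


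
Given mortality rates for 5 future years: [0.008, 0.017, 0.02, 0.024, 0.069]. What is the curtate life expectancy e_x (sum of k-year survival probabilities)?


e_x = sum_{k=1}^{n} k_p_x
k_p_x values:
  1_p_x = 0.992
  2_p_x = 0.975136
  3_p_x = 0.955633
  4_p_x = 0.932698
  5_p_x = 0.868342
e_x = 4.7238


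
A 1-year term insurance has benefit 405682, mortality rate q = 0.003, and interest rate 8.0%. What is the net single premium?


NSP = benefit * q * v
v = 1/(1+i) = 0.925926
NSP = 405682 * 0.003 * 0.925926
= 1126.8944


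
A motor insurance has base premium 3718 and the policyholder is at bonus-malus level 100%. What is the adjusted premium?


adjusted = base * BM_level / 100
= 3718 * 100 / 100
= 3718 * 1.0
= 3718.0


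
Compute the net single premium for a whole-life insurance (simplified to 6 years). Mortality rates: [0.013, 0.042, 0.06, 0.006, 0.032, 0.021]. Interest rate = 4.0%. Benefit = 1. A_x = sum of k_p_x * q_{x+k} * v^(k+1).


v = 0.961538
Year 0: k_p_x=1.0, q=0.013, term=0.0125
Year 1: k_p_x=0.987, q=0.042, term=0.038327
Year 2: k_p_x=0.945546, q=0.06, term=0.050435
Year 3: k_p_x=0.888813, q=0.006, term=0.004559
Year 4: k_p_x=0.88348, q=0.032, term=0.023237
Year 5: k_p_x=0.855209, q=0.021, term=0.014194
A_x = 0.1433


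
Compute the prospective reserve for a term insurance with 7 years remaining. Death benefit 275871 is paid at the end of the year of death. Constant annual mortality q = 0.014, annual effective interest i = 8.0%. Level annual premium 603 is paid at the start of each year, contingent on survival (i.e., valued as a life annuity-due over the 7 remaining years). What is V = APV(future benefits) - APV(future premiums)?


v = 1/(1+i) = 0.925926
APV(future benefits) per unit = sum_{k=0}^{6} k_p_x * q * v^(k+1) = 0.0702
APV(future benefits) = 275871 * 0.0702 = 19366.2436
Life annuity-due factor ä_{x:7} = sum_{k=0}^{6} k_p_x * v^k = 5.415456
APV(future premiums) = 603 * 5.415456 = 3265.5202
V = 19366.2436 - 3265.5202
= 16100.7234
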